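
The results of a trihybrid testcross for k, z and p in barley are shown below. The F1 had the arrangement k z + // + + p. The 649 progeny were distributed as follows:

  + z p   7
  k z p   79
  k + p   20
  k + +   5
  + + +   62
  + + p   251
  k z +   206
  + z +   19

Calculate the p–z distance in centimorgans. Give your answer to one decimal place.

23.6 centimorgans

The two rarest classes, k + + and + z p, are the double crossovers. Comparing them with the parentals, only the z allele has switched, so z is the middle locus and the order is p – z – k.
Crossovers in the p–z interval produce the single-crossover classes k z p and + + + (79 + 62 = 141) plus the double crossovers (12).
RF(p–z) = (141 + 12) / 649 = 153/649 = 0.2357 → 23.6 centimorgans.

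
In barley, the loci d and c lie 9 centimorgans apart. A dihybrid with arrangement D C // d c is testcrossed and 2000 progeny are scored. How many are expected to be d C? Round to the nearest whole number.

A map distance of 9 centimorgans corresponds to a recombination frequency of 0.090.
The F1 is D C / d c, so d C is a recombinant gamete class with expected frequency r/2 = 0.090/2 = 0.0450.
Expected number = 0.0450 × 2000 = 90.00 ≈ 90.

90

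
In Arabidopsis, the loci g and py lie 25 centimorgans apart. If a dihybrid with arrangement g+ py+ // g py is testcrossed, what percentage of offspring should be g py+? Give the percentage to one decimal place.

12.5%

A map distance of 25 centimorgans corresponds to a recombination frequency of 0.250.
The F1 is g+ py+ / g py, so g py+ is a recombinant gamete class with expected frequency r/2 = 0.250/2 = 0.1250.
That is 0.1250 = 12.5% of the progeny.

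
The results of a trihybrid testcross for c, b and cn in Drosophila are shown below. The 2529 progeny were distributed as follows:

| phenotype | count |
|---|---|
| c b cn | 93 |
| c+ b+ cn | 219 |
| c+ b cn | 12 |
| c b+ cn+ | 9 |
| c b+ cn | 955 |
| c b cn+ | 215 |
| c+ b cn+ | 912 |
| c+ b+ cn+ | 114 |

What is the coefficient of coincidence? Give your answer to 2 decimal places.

0.51

The two most frequent reciprocal classes, c+ b cn+ and c b+ cn, are the parental types, so the F1 was c+ b cn+ / c b+ cn.
The two rarest classes, c+ b cn and c b+ cn+, are the double crossovers. Comparing them with the parentals, only the cn allele has switched, so cn is the middle locus and the order is c – cn – b.
c–cn: (434 + 21)/2529 = 0.1799; cn–b: (207 + 21)/2529 = 0.0902.
Expected DCO frequency = 0.1799 × 0.0902 ≈ 0.01623; observed = 21/2529 ≈ 0.00830.
Coefficient of coincidence = 0.00830/0.01623 ≈ 0.51.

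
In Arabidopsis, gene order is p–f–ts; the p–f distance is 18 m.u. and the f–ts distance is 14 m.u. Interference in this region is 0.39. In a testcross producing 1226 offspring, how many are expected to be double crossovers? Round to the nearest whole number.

19

Map distances give recombination frequencies of 0.180 and 0.140 for the two intervals.
With interference 0.39 (so coincidence = 0.61), expected double-crossover frequency = 0.180 × 0.140 × 0.61 = 0.01537.
Expected number = 0.01537 × 1226 = 18.85 ≈ 19.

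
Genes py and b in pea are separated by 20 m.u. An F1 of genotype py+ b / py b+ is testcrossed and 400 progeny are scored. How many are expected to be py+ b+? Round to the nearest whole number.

40

A map distance of 20 m.u. corresponds to a recombination frequency of 0.200.
The F1 is py+ b / py b+, so py+ b+ is a recombinant gamete class with expected frequency r/2 = 0.200/2 = 0.1000.
Expected number = 0.1000 × 400 = 40.00 ≈ 40.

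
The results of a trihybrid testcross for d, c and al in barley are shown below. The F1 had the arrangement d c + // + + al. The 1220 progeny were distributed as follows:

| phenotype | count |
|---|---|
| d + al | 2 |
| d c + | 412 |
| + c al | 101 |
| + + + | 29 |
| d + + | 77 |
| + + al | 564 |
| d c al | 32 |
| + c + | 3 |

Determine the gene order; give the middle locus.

The two rarest classes, + c + and d + al, are the double crossovers. Comparing them with the parentals, only the d allele has switched, so d is the middle locus and the order is c – d – al.

d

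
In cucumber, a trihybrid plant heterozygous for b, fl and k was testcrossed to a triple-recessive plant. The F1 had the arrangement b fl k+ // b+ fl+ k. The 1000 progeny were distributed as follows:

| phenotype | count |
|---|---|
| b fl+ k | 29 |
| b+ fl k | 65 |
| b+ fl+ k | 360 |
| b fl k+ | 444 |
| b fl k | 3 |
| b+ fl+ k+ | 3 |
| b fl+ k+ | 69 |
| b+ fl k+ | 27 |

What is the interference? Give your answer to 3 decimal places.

The two rarest classes, b fl k and b+ fl+ k+, are the double crossovers. Comparing them with the parentals, only the k allele has switched, so k is the middle locus and the order is fl – k – b.
fl–k: (134 + 6)/1000 = 0.1400; k–b: (56 + 6)/1000 = 0.0620.
Expected DCO frequency = 0.1400 × 0.0620 ≈ 0.00868; observed = 6/1000 ≈ 0.00600.
Coefficient of coincidence = 0.00600/0.00868 ≈ 0.691; interference = 1 − 0.691 = 0.309.

0.309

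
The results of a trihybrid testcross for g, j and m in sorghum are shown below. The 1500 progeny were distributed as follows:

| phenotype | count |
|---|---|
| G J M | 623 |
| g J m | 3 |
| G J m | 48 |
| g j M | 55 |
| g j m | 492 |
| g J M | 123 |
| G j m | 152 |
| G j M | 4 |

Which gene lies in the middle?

j

The two most frequent reciprocal classes, g j m and G J M, are the parental types, so the F1 was g j m / G J M.
The two rarest classes, g J m and G j M, are the double crossovers. Comparing them with the parentals, only the j allele has switched, so j is the middle locus and the order is m – j – g.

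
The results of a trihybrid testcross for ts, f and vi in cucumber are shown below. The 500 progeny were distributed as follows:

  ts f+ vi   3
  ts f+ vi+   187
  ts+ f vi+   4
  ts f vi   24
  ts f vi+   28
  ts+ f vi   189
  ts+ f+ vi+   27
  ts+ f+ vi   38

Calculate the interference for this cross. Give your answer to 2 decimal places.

The two most frequent reciprocal classes, ts f+ vi+ and ts+ f vi, are the parental types, so the F1 was ts f+ vi+ / ts+ f vi.
The two rarest classes, ts f+ vi and ts+ f vi+, are the double crossovers. Comparing them with the parentals, only the vi allele has switched, so vi is the middle locus and the order is ts – vi – f.
ts–vi: (51 + 7)/500 = 0.1160; vi–f: (66 + 7)/500 = 0.1460.
Expected DCO frequency = 0.1160 × 0.1460 ≈ 0.01694; observed = 7/500 ≈ 0.01400.
Coefficient of coincidence = 0.01400/0.01694 ≈ 0.83; interference = 1 − 0.83 = 0.17.

0.17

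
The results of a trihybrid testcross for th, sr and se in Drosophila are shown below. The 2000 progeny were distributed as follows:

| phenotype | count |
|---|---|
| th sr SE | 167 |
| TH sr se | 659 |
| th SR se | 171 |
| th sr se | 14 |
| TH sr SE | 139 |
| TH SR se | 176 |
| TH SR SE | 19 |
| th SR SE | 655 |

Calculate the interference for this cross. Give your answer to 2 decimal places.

0.49

The two most frequent reciprocal classes, th SR SE and TH sr se, are the parental types, so the F1 was th SR SE / TH sr se.
The two rarest classes, TH SR SE and th sr se, are the double crossovers. Comparing them with the parentals, only the th allele has switched, so th is the middle locus and the order is sr – th – se.
sr–th: (343 + 33)/2000 = 0.1880; th–se: (310 + 33)/2000 = 0.1715.
Expected DCO frequency = 0.1880 × 0.1715 ≈ 0.03224; observed = 33/2000 ≈ 0.01650.
Coefficient of coincidence = 0.01650/0.03224 ≈ 0.51; interference = 1 − 0.51 = 0.49.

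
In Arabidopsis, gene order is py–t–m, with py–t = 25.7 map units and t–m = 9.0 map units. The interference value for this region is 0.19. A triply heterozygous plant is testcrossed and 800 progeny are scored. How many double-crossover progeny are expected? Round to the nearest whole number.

Map distances give recombination frequencies of 0.257 and 0.090 for the two intervals.
With interference 0.19 (so coincidence = 0.81), expected double-crossover frequency = 0.257 × 0.090 × 0.81 = 0.01874.
Expected number = 0.01874 × 800 = 14.99 ≈ 15.

15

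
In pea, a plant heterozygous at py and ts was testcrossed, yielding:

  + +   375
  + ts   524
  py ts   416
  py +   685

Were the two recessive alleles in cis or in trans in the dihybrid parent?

trans

The two most frequent classes are + ts (524) and py + (685); these are the parental (non-recombinant) types.
So the F1 carried + ts on one chromosome and py + on the other — the recessive alleles are on opposite chromosomes (trans / repulsion).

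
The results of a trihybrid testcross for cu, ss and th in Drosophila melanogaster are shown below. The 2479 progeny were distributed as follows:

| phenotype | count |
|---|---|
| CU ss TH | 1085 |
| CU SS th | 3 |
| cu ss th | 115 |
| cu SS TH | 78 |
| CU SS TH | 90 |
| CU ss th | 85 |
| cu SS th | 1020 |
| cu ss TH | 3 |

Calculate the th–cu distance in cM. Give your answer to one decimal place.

6.8 cM

The two most frequent reciprocal classes, CU ss TH and cu SS th, are the parental types, so the F1 was CU ss TH / cu SS th.
The two rarest classes, cu ss TH and CU SS th, are the double crossovers. Comparing them with the parentals, only the cu allele has switched, so cu is the middle locus and the order is ss – cu – th.
Crossovers in the cu–th interval produce the single-crossover classes CU ss th and cu SS TH (85 + 78 = 163) plus the double crossovers (6).
RF(cu–th) = (163 + 6) / 2479 = 169/2479 = 0.0682 → 6.8 cM.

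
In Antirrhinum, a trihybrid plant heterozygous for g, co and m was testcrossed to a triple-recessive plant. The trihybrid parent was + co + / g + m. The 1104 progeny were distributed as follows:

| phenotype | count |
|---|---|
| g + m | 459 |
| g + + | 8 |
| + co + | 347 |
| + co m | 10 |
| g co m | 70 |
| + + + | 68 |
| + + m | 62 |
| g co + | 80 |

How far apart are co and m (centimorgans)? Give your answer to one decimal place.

The two rarest classes, + co m and g + +, are the double crossovers. Comparing them with the parentals, only the m allele has switched, so m is the middle locus and the order is g – m – co.
Crossovers in the m–co interval produce the single-crossover classes + + + and g co m (68 + 70 = 138) plus the double crossovers (18).
RF(m–co) = (138 + 18) / 1104 = 156/1104 = 0.1413 → 14.1 centimorgans.

14.1 centimorgans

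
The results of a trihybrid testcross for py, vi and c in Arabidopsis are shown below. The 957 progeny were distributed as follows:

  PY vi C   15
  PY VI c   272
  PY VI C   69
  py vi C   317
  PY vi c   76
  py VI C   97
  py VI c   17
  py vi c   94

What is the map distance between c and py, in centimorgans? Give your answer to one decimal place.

20.4 centimorgans

The two most frequent reciprocal classes, PY VI c and py vi C, are the parental types, so the F1 was PY VI c / py vi C.
The two rarest classes, py VI c and PY vi C, are the double crossovers. Comparing them with the parentals, only the py allele has switched, so py is the middle locus and the order is vi – py – c.
Crossovers in the py–c interval produce the single-crossover classes PY VI C and py vi c (69 + 94 = 163) plus the double crossovers (32).
RF(py–c) = (163 + 32) / 957 = 195/957 = 0.2038 → 20.4 centimorgans.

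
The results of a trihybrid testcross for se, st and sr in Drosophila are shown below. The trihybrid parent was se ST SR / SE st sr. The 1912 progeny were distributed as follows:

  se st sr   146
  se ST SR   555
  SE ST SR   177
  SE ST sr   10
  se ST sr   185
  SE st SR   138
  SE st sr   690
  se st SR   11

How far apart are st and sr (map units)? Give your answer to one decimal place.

18.0 map units

The two rarest classes, se st SR and SE ST sr, are the double crossovers. Comparing them with the parentals, only the st allele has switched, so st is the middle locus and the order is sr – st – se.
Crossovers in the sr–st interval produce the single-crossover classes se ST sr and SE st SR (185 + 138 = 323) plus the double crossovers (21).
RF(sr–st) = (323 + 21) / 1912 = 344/1912 = 0.1799 → 18.0 map units.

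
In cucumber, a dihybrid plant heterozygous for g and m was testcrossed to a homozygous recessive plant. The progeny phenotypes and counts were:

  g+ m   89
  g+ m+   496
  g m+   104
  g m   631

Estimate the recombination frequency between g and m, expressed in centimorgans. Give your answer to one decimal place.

14.6 centimorgans

The two most frequent classes, g+ m+ (496) and g m (631), are the parental types, so the F1 was g+ m+ / g m.
The recombinant classes are g+ m and g m+: 89 + 104 = 193.
Recombination frequency = 193/1320 = 0.1462 ≈ 14.6%, i.e. 14.6 centimorgans.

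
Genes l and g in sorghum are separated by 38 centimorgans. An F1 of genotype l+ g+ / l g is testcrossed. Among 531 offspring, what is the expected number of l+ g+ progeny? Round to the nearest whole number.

165

A map distance of 38 centimorgans corresponds to a recombination frequency of 0.380.
The F1 is l+ g+ / l g, so l+ g+ is a parental gamete class with expected frequency (1 − r)/2 = 0.620/2 = 0.3100.
Expected number = 0.3100 × 531 = 164.61 ≈ 165.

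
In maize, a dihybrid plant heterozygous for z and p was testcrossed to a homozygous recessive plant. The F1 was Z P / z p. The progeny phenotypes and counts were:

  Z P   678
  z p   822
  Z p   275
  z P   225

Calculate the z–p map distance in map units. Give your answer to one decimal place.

25.0 map units

The recombinant classes are Z p and z P: 275 + 225 = 500.
Recombination frequency = 500/2000 = 0.2500 ≈ 25.0%, i.e. 25.0 map units.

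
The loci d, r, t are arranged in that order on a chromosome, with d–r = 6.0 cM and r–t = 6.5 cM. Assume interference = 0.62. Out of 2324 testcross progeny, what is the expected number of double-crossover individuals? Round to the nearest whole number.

Map distances give recombination frequencies of 0.060 and 0.065 for the two intervals.
With interference 0.62 (so coincidence = 0.38), expected double-crossover frequency = 0.060 × 0.065 × 0.38 = 0.00148.
Expected number = 0.00148 × 2324 = 3.44 ≈ 3.

3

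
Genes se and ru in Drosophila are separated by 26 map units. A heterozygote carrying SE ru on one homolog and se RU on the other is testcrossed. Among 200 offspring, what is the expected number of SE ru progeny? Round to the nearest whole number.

A map distance of 26 map units corresponds to a recombination frequency of 0.260.
The F1 is SE ru / se RU, so SE ru is a parental gamete class with expected frequency (1 − r)/2 = 0.740/2 = 0.3700.
Expected number = 0.3700 × 200 = 74.00 ≈ 74.

74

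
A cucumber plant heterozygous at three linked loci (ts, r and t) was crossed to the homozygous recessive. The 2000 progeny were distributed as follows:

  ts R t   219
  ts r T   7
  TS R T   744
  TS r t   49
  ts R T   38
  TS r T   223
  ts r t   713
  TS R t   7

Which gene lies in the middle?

The two most frequent reciprocal classes, TS R T and ts r t, are the parental types, so the F1 was TS R T / ts r t.
The two rarest classes, TS R t and ts r T, are the double crossovers. Comparing them with the parentals, only the t allele has switched, so t is the middle locus and the order is ts – t – r.

t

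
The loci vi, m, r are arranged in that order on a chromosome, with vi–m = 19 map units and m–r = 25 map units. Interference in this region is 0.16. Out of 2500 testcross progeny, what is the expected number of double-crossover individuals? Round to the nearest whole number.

100

Map distances give recombination frequencies of 0.190 and 0.250 for the two intervals.
With interference 0.16 (so coincidence = 0.84), expected double-crossover frequency = 0.190 × 0.250 × 0.84 = 0.03990.
Expected number = 0.03990 × 2500 = 99.75 ≈ 100.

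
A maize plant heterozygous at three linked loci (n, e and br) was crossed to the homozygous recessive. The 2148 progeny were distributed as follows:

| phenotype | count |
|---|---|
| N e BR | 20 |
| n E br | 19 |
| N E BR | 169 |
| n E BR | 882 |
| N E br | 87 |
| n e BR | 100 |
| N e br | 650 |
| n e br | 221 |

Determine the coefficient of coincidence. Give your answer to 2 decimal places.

0.86

The two most frequent reciprocal classes, n E BR and N e br, are the parental types, so the F1 was n E BR / N e br.
The two rarest classes, n E br and N e BR, are the double crossovers. Comparing them with the parentals, only the br allele has switched, so br is the middle locus and the order is e – br – n.
e–br: (187 + 39)/2148 = 0.1052; br–n: (390 + 39)/2148 = 0.1997.
Expected DCO frequency = 0.1052 × 0.1997 ≈ 0.02101; observed = 39/2148 ≈ 0.01816.
Coefficient of coincidence = 0.01816/0.02101 ≈ 0.86.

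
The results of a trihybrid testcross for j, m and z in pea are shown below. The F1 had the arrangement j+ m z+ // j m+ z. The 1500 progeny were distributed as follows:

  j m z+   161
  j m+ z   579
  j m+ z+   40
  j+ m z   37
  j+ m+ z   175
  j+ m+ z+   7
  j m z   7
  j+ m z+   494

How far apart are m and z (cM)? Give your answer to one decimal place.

6.1 cM

The two rarest classes, j+ m+ z+ and j m z, are the double crossovers. Comparing them with the parentals, only the m allele has switched, so m is the middle locus and the order is z – m – j.
Crossovers in the z–m interval produce the single-crossover classes j+ m z and j m+ z+ (37 + 40 = 77) plus the double crossovers (14).
RF(z–m) = (77 + 14) / 1500 = 91/1500 = 0.0607 → 6.1 cM.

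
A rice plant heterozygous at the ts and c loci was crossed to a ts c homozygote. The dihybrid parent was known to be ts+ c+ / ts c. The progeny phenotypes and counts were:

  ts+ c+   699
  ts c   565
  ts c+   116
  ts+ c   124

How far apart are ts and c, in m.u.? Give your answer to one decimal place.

The recombinant classes are ts+ c and ts c+: 124 + 116 = 240.
Recombination frequency = 240/1504 = 0.1596 ≈ 16.0%, i.e. 16.0 m.u.

16.0 m.u.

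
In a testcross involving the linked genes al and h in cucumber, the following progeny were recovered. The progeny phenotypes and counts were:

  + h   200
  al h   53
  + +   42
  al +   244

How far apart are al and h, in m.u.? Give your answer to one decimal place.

17.6 m.u.

The two most frequent classes, + h (200) and al + (244), are the parental types, so the F1 was + h / al +.
The recombinant classes are + + and al h: 42 + 53 = 95.
Recombination frequency = 95/539 = 0.1763 ≈ 17.6%, i.e. 17.6 m.u.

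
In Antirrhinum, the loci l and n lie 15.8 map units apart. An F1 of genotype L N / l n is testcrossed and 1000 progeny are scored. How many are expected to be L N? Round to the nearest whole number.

A map distance of 15.8 map units corresponds to a recombination frequency of 0.158.
The F1 is L N / l n, so L N is a parental gamete class with expected frequency (1 − r)/2 = 0.842/2 = 0.4210.
Expected number = 0.4210 × 1000 = 421.00 ≈ 421.

421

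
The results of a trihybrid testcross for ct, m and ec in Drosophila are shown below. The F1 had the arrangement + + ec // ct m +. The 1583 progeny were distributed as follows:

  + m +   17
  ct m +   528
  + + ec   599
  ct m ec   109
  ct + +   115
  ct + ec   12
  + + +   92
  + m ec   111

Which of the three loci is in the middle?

The two rarest classes, ct + ec and + m +, are the double crossovers. Comparing them with the parentals, only the ct allele has switched, so ct is the middle locus and the order is ec – ct – m.

ct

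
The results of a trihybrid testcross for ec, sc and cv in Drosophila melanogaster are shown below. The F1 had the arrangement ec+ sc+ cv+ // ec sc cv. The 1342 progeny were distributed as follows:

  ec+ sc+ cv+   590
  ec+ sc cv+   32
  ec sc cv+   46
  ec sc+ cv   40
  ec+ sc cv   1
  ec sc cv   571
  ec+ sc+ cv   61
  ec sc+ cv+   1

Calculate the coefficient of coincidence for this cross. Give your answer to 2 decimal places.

The two rarest classes, ec sc+ cv+ and ec+ sc cv, are the double crossovers. Comparing them with the parentals, only the ec allele has switched, so ec is the middle locus and the order is sc – ec – cv.
sc–ec: (72 + 2)/1342 = 0.0551; ec–cv: (107 + 2)/1342 = 0.0812.
Expected DCO frequency = 0.0551 × 0.0812 ≈ 0.00447; observed = 2/1342 ≈ 0.00149.
Coefficient of coincidence = 0.00149/0.00447 ≈ 0.33.

0.33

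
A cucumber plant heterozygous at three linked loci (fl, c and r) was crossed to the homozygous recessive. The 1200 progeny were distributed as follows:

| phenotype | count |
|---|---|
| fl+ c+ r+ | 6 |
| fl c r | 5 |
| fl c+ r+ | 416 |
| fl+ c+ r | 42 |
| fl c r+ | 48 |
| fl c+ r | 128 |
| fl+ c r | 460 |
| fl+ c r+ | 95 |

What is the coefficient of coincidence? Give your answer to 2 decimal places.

The two most frequent reciprocal classes, fl+ c r and fl c+ r+, are the parental types, so the F1 was fl+ c r / fl c+ r+.
The two rarest classes, fl c r and fl+ c+ r+, are the double crossovers. Comparing them with the parentals, only the fl allele has switched, so fl is the middle locus and the order is r – fl – c.
r–fl: (223 + 11)/1200 = 0.1950; fl–c: (90 + 11)/1200 = 0.0842.
Expected DCO frequency = 0.1950 × 0.0842 ≈ 0.01642; observed = 11/1200 ≈ 0.00917.
Coefficient of coincidence = 0.00917/0.01642 ≈ 0.56.

0.56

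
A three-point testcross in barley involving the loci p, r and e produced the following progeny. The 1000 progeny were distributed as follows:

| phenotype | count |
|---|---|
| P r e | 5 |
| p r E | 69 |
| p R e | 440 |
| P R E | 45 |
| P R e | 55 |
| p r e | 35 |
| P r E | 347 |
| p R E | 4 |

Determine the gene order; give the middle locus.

e

The two most frequent reciprocal classes, p R e and P r E, are the parental types, so the F1 was p R e / P r E.
The two rarest classes, p R E and P r e, are the double crossovers. Comparing them with the parentals, only the e allele has switched, so e is the middle locus and the order is r – e – p.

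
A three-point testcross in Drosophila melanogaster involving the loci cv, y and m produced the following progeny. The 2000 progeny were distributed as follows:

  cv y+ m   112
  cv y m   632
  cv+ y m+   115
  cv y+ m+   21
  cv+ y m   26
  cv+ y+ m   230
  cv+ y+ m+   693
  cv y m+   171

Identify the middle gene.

The two most frequent reciprocal classes, cv+ y+ m+ and cv y m, are the parental types, so the F1 was cv+ y+ m+ / cv y m.
The two rarest classes, cv y+ m+ and cv+ y m, are the double crossovers. Comparing them with the parentals, only the cv allele has switched, so cv is the middle locus and the order is m – cv – y.

cv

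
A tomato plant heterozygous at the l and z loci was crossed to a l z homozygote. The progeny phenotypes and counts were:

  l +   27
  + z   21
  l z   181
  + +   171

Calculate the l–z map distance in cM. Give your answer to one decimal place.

The two most frequent classes, + + (171) and l z (181), are the parental types, so the F1 was + + / l z.
The recombinant classes are + z and l +: 21 + 27 = 48.
Recombination frequency = 48/400 = 0.1200 ≈ 12.0%, i.e. 12.0 cM.

12.0 cM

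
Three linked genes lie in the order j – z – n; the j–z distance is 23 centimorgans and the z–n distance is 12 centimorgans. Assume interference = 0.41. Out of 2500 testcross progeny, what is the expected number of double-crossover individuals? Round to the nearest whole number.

Map distances give recombination frequencies of 0.230 and 0.120 for the two intervals.
With interference 0.41 (so coincidence = 0.59), expected double-crossover frequency = 0.230 × 0.120 × 0.59 = 0.01628.
Expected number = 0.01628 × 2500 = 40.71 ≈ 41.

41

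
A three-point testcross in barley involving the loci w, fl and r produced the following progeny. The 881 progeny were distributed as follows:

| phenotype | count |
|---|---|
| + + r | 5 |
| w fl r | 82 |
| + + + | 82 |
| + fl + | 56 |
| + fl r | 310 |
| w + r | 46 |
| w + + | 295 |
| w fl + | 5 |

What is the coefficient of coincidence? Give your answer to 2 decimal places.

The two most frequent reciprocal classes, w + + and + fl r, are the parental types, so the F1 was w + + / + fl r.
The two rarest classes, w fl + and + + r, are the double crossovers. Comparing them with the parentals, only the fl allele has switched, so fl is the middle locus and the order is w – fl – r.
w–fl: (164 + 10)/881 = 0.1975; fl–r: (102 + 10)/881 = 0.1271.
Expected DCO frequency = 0.1975 × 0.1271 ≈ 0.02510; observed = 10/881 ≈ 0.01135.
Coefficient of coincidence = 0.01135/0.02510 ≈ 0.45.

0.45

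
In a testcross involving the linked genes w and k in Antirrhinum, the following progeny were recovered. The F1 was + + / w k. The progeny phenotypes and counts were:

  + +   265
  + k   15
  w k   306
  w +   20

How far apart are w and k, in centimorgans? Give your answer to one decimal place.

The recombinant classes are + k and w +: 15 + 20 = 35.
Recombination frequency = 35/606 = 0.0578 ≈ 5.8%, i.e. 5.8 centimorgans.

5.8 centimorgans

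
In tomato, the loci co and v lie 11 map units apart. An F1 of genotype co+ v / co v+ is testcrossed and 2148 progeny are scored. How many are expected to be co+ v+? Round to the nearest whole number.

118

A map distance of 11 map units corresponds to a recombination frequency of 0.110.
The F1 is co+ v / co v+, so co+ v+ is a recombinant gamete class with expected frequency r/2 = 0.110/2 = 0.0550.
Expected number = 0.0550 × 2148 = 118.14 ≈ 118.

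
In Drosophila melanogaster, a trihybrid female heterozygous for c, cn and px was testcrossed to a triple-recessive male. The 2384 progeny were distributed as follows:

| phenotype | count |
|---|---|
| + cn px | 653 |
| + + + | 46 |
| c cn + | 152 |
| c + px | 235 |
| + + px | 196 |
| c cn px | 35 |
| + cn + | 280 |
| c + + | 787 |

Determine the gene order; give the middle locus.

The two most frequent reciprocal classes, c + + and + cn px, are the parental types, so the F1 was c + + / + cn px.
The two rarest classes, + + + and c cn px, are the double crossovers. Comparing them with the parentals, only the c allele has switched, so c is the middle locus and the order is px – c – cn.

c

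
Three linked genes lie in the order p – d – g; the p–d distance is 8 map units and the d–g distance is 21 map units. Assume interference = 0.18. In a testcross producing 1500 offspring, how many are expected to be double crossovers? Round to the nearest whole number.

21

Map distances give recombination frequencies of 0.080 and 0.210 for the two intervals.
With interference 0.18 (so coincidence = 0.82), expected double-crossover frequency = 0.080 × 0.210 × 0.82 = 0.01378.
Expected number = 0.01378 × 1500 = 20.66 ≈ 21.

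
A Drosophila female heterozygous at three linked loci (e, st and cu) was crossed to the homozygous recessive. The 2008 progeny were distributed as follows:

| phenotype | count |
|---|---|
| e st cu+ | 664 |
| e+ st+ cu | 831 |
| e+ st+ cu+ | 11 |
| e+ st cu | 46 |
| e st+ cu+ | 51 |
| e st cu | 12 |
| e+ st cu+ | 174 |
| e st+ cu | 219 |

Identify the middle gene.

cu

The two most frequent reciprocal classes, e st cu+ and e+ st+ cu, are the parental types, so the F1 was e st cu+ / e+ st+ cu.
The two rarest classes, e st cu and e+ st+ cu+, are the double crossovers. Comparing them with the parentals, only the cu allele has switched, so cu is the middle locus and the order is e – cu – st.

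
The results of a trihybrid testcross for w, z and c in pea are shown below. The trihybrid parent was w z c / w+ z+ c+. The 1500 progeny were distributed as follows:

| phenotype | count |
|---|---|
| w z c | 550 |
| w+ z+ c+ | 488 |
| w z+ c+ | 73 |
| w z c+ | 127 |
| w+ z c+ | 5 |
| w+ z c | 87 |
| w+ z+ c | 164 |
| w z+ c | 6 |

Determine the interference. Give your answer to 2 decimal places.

The two rarest classes, w z+ c and w+ z c+, are the double crossovers. Comparing them with the parentals, only the z allele has switched, so z is the middle locus and the order is c – z – w.
c–z: (291 + 11)/1500 = 0.2013; z–w: (160 + 11)/1500 = 0.1140.
Expected DCO frequency = 0.2013 × 0.1140 ≈ 0.02295; observed = 11/1500 ≈ 0.00733.
Coefficient of coincidence = 0.00733/0.02295 ≈ 0.32; interference = 1 − 0.32 = 0.68.

0.68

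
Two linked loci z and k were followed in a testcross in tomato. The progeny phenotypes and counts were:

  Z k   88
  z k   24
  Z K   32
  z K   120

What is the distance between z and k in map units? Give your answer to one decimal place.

The two most frequent classes, Z k (88) and z K (120), are the parental types, so the F1 was Z k / z K.
The recombinant classes are Z K and z k: 32 + 24 = 56.
Recombination frequency = 56/264 = 0.2121 ≈ 21.2%, i.e. 21.2 map units.

21.2 map units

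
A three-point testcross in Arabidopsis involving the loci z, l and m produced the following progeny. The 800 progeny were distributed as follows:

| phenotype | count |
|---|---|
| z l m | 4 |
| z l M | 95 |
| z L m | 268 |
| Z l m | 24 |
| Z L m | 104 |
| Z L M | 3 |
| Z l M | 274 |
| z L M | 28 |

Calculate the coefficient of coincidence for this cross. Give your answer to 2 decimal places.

0.46

The two most frequent reciprocal classes, z L m and Z l M, are the parental types, so the F1 was z L m / Z l M.
The two rarest classes, z l m and Z L M, are the double crossovers. Comparing them with the parentals, only the l allele has switched, so l is the middle locus and the order is z – l – m.
z–l: (199 + 7)/800 = 0.2575; l–m: (52 + 7)/800 = 0.0737.
Expected DCO frequency = 0.2575 × 0.0737 ≈ 0.01898; observed = 7/800 ≈ 0.00875.
Coefficient of coincidence = 0.00875/0.01898 ≈ 0.46.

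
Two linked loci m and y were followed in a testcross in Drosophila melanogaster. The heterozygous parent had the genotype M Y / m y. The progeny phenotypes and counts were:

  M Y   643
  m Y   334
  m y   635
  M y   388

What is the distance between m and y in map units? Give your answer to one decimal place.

The recombinant classes are M y and m Y: 388 + 334 = 722.
Recombination frequency = 722/2000 = 0.3610 ≈ 36.1%, i.e. 36.1 map units.

36.1 map units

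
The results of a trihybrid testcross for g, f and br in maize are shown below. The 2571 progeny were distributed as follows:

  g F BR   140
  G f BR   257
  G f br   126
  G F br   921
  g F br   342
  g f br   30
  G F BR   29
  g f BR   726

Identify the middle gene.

br

The two most frequent reciprocal classes, g f BR and G F br, are the parental types, so the F1 was g f BR / G F br.
The two rarest classes, g f br and G F BR, are the double crossovers. Comparing them with the parentals, only the br allele has switched, so br is the middle locus and the order is g – br – f.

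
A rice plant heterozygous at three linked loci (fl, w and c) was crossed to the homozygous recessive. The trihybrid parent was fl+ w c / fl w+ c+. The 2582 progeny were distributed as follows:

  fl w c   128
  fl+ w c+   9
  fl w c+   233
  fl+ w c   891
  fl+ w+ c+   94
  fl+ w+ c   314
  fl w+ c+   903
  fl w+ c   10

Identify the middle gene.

c

The two rarest classes, fl+ w c+ and fl w+ c, are the double crossovers. Comparing them with the parentals, only the c allele has switched, so c is the middle locus and the order is w – c – fl.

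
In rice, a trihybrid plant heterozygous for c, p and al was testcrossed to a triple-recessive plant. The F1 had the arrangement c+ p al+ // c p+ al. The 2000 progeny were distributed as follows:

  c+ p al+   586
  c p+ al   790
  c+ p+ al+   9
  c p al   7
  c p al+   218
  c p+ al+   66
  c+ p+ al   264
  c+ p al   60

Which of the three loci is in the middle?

The two rarest classes, c+ p+ al+ and c p al, are the double crossovers. Comparing them with the parentals, only the p allele has switched, so p is the middle locus and the order is c – p – al.

p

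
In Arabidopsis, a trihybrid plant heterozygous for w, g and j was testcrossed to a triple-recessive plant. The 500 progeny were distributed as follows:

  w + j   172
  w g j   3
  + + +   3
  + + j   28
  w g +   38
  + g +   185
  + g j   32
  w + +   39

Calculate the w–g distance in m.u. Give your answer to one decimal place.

14.4 m.u.

The two most frequent reciprocal classes, w + j and + g +, are the parental types, so the F1 was w + j / + g +.
The two rarest classes, w g j and + + +, are the double crossovers. Comparing them with the parentals, only the g allele has switched, so g is the middle locus and the order is j – g – w.
Crossovers in the g–w interval produce the single-crossover classes + + j and w g + (28 + 38 = 66) plus the double crossovers (6).
RF(g–w) = (66 + 6) / 500 = 72/500 = 0.1440 → 14.4 m.u.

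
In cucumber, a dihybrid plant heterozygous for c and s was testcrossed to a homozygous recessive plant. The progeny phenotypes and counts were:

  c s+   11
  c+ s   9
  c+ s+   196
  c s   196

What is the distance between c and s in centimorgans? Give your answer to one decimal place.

The two most frequent classes, c+ s+ (196) and c s (196), are the parental types, so the F1 was c+ s+ / c s.
The recombinant classes are c+ s and c s+: 9 + 11 = 20.
Recombination frequency = 20/412 = 0.0485 ≈ 4.9%, i.e. 4.9 centimorgans.

4.9 centimorgans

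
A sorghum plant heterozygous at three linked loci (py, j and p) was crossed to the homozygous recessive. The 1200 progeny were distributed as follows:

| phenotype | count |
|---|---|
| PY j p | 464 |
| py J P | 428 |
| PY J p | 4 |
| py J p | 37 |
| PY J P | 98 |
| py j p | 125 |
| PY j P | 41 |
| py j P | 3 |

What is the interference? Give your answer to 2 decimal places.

0.57

The two most frequent reciprocal classes, py J P and PY j p, are the parental types, so the F1 was py J P / PY j p.
The two rarest classes, py j P and PY J p, are the double crossovers. Comparing them with the parentals, only the j allele has switched, so j is the middle locus and the order is p – j – py.
p–j: (78 + 7)/1200 = 0.0708; j–py: (223 + 7)/1200 = 0.1917.
Expected DCO frequency = 0.0708 × 0.1917 ≈ 0.01357; observed = 7/1200 ≈ 0.00583.
Coefficient of coincidence = 0.00583/0.01357 ≈ 0.43; interference = 1 − 0.43 = 0.57.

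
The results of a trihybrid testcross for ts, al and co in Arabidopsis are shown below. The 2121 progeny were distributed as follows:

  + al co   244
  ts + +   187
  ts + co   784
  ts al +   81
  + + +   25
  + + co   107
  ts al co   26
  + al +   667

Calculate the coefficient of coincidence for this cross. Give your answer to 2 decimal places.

0.94

The two most frequent reciprocal classes, ts + co and + al +, are the parental types, so the F1 was ts + co / + al +.
The two rarest classes, ts al co and + + +, are the double crossovers. Comparing them with the parentals, only the al allele has switched, so al is the middle locus and the order is co – al – ts.
co–al: (431 + 51)/2121 = 0.2273; al–ts: (188 + 51)/2121 = 0.1127.
Expected DCO frequency = 0.2273 × 0.1127 ≈ 0.02562; observed = 51/2121 ≈ 0.02405.
Coefficient of coincidence = 0.02405/0.02562 ≈ 0.94.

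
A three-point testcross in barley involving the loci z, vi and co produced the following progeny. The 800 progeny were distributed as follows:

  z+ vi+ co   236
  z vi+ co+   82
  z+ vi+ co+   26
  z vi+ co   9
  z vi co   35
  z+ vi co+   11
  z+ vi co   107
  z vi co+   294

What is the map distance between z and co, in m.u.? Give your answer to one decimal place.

The two most frequent reciprocal classes, z+ vi+ co and z vi co+, are the parental types, so the F1 was z+ vi+ co / z vi co+.
The two rarest classes, z vi+ co and z+ vi co+, are the double crossovers. Comparing them with the parentals, only the z allele has switched, so z is the middle locus and the order is vi – z – co.
Crossovers in the z–co interval produce the single-crossover classes z+ vi+ co+ and z vi co (26 + 35 = 61) plus the double crossovers (20).
RF(z–co) = (61 + 20) / 800 = 81/800 = 0.1013 → 10.1 m.u.

10.1 m.u.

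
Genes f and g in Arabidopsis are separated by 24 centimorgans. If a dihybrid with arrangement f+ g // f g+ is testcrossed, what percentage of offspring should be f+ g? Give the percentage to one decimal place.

A map distance of 24 centimorgans corresponds to a recombination frequency of 0.240.
The F1 is f+ g / f g+, so f+ g is a parental gamete class with expected frequency (1 − r)/2 = 0.760/2 = 0.3800.
That is 0.3800 = 38.0% of the progeny.

38.0%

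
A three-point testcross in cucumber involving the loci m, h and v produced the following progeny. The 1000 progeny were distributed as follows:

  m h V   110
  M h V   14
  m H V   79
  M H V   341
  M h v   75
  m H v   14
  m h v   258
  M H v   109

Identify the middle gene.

The two most frequent reciprocal classes, m h v and M H V, are the parental types, so the F1 was m h v / M H V.
The two rarest classes, m H v and M h V, are the double crossovers. Comparing them with the parentals, only the h allele has switched, so h is the middle locus and the order is v – h – m.

h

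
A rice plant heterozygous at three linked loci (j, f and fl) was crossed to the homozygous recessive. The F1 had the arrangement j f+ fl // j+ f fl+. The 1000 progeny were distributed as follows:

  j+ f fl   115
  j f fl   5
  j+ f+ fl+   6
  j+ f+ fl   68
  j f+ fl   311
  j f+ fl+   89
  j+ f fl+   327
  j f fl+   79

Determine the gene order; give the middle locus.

f

The two rarest classes, j f fl and j+ f+ fl+, are the double crossovers. Comparing them with the parentals, only the f allele has switched, so f is the middle locus and the order is j – f – fl.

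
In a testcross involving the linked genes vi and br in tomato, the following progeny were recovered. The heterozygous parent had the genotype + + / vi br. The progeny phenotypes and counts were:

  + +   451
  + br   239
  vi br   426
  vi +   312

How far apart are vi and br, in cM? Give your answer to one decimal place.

The recombinant classes are + br and vi +: 239 + 312 = 551.
Recombination frequency = 551/1428 = 0.3859 ≈ 38.6%, i.e. 38.6 cM.

38.6 cM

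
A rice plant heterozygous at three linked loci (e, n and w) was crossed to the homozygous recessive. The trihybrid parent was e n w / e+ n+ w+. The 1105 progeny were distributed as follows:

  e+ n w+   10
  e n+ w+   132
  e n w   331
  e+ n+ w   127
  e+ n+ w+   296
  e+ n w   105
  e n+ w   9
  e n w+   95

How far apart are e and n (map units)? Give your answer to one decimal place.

The two rarest classes, e n+ w and e+ n w+, are the double crossovers. Comparing them with the parentals, only the n allele has switched, so n is the middle locus and the order is e – n – w.
Crossovers in the e–n interval produce the single-crossover classes e+ n w and e n+ w+ (105 + 132 = 237) plus the double crossovers (19).
RF(e–n) = (237 + 19) / 1105 = 256/1105 = 0.2317 → 23.2 map units.

23.2 map units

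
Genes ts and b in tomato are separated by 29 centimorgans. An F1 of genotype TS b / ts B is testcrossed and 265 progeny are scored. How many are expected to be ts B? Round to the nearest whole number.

94

A map distance of 29 centimorgans corresponds to a recombination frequency of 0.290.
The F1 is TS b / ts B, so ts B is a parental gamete class with expected frequency (1 − r)/2 = 0.710/2 = 0.3550.
Expected number = 0.3550 × 265 = 94.07 ≈ 94.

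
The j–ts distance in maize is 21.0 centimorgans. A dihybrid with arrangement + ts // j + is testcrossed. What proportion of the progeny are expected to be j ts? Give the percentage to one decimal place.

A map distance of 21.0 centimorgans corresponds to a recombination frequency of 0.210.
The F1 is + ts / j +, so j ts is a recombinant gamete class with expected frequency r/2 = 0.210/2 = 0.1050.
That is 0.1050 = 10.5% of the progeny.

10.5%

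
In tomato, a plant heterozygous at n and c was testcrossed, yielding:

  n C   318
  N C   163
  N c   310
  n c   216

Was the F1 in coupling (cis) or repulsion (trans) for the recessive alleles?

trans

The two most frequent classes are N c (310) and n C (318); these are the parental (non-recombinant) types.
So the F1 carried N c on one chromosome and n C on the other — the recessive alleles are on opposite chromosomes (trans / repulsion).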